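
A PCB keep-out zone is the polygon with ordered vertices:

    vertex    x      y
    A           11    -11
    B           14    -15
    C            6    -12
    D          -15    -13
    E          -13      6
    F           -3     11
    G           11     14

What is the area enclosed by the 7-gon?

Apply the surveyor's formula: 2A = Σ (x_i·y_{i+1} − x_{i+1}·y_i), indices taken mod 7.
Cross-terms: -11, -78, -258, -259, -125, -163, -275  ⇒  Σ = -1169
Area = |Σ|/2 = 584.5.

584.5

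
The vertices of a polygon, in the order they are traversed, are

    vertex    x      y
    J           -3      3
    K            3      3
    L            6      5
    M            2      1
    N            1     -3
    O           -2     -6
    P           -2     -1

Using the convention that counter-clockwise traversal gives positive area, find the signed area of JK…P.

Apply the shoelace (surveyor's) formula: 2A = Σ (x_i·y_{i+1} − x_{i+1}·y_i), indices taken mod 7.
J→K: (-3)(3) − (3)(3) = -18
K→L: (3)(5) − (6)(3) = -3
L→M: (6)(1) − (2)(5) = -4
M→N: (2)(-3) − (1)(1) = -7
N→O: (1)(-6) − (-2)(-3) = -12
O→P: (-2)(-1) − (-2)(-6) = -10
P→J: (-2)(3) − (-3)(-1) = -9
Σ = -63
Signed area = Σ/2 = -31.5 (negative ⇒ clockwise traversal).

-31.5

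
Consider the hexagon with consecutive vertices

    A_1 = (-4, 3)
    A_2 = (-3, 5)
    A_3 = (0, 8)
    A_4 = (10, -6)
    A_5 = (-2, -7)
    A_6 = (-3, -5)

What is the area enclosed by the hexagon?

118.5

Apply the shoelace (surveyor's) formula: 2A = Σ (x_i·y_{i+1} − x_{i+1}·y_i), indices taken mod 6.
Σ = (-11) + (-24) + (-80) + (-82) + (-11) + (-29) = -237
Area = |Σ|/2 = 118.5.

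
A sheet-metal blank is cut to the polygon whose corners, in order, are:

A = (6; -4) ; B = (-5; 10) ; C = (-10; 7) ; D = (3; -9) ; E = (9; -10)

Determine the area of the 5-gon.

124.5

Cross-terms: 40, 65, 69, 51, 24  ⇒  Σ = 249
Area = |Σ|/2 = 124.5.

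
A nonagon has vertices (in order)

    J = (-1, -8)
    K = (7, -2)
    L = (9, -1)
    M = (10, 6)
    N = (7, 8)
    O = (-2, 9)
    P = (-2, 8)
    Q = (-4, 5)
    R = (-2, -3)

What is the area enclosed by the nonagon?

154.5

Σ = (58) + (11) + (64) + (38) + (79) + (2) + (22) + (22) + (13) = 309
Area = |Σ|/2 = 154.5.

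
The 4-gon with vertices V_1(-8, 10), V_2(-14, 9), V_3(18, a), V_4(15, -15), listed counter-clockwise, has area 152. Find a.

The doubled signed area Σ (x_i y_{i+1} − x_{i+1} y_i) is linear in a.
With a=0 it equals -334; the coefficient of a is -29 (from the two edges through V_3).
So -29·a + -334 = 2·152 = 304 ⇒ a = -22.

-22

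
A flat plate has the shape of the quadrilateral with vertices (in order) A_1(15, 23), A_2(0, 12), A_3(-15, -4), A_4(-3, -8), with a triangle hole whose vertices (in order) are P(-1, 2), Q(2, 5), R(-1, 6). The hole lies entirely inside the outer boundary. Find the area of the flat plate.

253.5

Outer boundary:
Σ = (180) + (180) + (108) + (51) = 519
Area = |Σ|/2 = 259.5.
Hole:
Apply Gauss's area formula: 2A = Σ (x_i·y_{i+1} − x_{i+1}·y_i), indices taken mod 3.
Cross-terms: -9, 17, 4  ⇒  Σ = 12
Area = |Σ|/2 = 6.
Net area = 259.5 − 6 = 253.5.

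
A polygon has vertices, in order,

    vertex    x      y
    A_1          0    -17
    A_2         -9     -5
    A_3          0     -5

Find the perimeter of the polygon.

36

|A_1A_2| = √((-9)² + (12)²) = √225 = 15
|A_2A_3| = √((9)² + (0)²) = √81 = 9
|A_3A_1| = √((0)² + (-12)²) = √144 = 12
Perimeter = 15 + 9 + 12 = 36.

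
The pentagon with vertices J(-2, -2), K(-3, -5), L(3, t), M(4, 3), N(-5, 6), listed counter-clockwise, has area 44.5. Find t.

Write out the shoelace sum; only the two edges meeting at L involve t:
2·Area = [((-3)·t − 3·(-5)) + (3·3 − 4·t)] + 65
       = -7·t + 89 = 89
⇒ t = 0.

0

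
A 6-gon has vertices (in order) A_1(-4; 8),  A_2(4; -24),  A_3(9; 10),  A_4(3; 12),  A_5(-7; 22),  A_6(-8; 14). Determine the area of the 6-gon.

Cross-terms: 64, 256, 78, 150, 78, -8  ⇒  Σ = 618
Area = |Σ|/2 = 309.

309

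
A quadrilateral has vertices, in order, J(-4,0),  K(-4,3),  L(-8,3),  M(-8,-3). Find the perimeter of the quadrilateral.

18

|JK| = √((0)² + (3)²) = √9 = 3
|KL| = √((-4)² + (0)²) = √16 = 4
|LM| = √((0)² + (-6)²) = √36 = 6
|MJ| = √((4)² + (3)²) = √25 = 5
Perimeter = 3 + 4 + 6 + 5 = 18.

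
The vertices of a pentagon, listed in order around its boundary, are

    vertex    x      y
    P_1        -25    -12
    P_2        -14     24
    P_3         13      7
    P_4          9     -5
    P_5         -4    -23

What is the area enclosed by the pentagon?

1030

Σ = (-768) + (-410) + (-128) + (-227) + (-527) = -2060
Area = |Σ|/2 = 1030.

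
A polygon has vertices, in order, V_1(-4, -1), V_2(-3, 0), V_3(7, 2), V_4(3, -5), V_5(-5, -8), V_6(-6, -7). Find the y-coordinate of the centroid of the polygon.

Apply the surveyor's formula. First the cross-terms c_i = x_i·y_{i+1} − x_{i+1}·y_i:
  -3, -6, -41, -49, -13, -22  ⇒  2A = -134, A = -67.
Then Σ (y_i + y_{i+1})·c_i = 1122, so ȳ = 1122 / (6·(-67)) = -187/67.

-187/67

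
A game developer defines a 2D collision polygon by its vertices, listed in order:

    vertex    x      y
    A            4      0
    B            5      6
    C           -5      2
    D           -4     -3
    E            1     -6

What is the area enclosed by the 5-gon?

69

Σ = (24) + (40) + (23) + (27) + (24) = 138
Area = |Σ|/2 = 69.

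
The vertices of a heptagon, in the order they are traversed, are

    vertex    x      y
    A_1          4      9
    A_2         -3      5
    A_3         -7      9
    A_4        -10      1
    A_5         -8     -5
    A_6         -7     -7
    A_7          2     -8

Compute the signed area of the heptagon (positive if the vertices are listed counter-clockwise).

168.5

Apply the shoelace (surveyor's) formula: 2A = Σ (x_i·y_{i+1} − x_{i+1}·y_i), indices taken mod 7.
Σ = (47) + (8) + (83) + (58) + (21) + (70) + (50) = 337
Signed area = Σ/2 = 168.5 (positive ⇒ counter-clockwise traversal).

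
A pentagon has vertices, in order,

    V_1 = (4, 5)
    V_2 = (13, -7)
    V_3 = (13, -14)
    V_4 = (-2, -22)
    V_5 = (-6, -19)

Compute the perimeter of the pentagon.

70

|V_1V_2| = √((9)² + (-12)²) = √225 = 15
|V_2V_3| = √((0)² + (-7)²) = √49 = 7
|V_3V_4| = √((-15)² + (-8)²) = √289 = 17
|V_4V_5| = √((-4)² + (3)²) = √25 = 5
|V_5V_1| = √((10)² + (24)²) = √676 = 26
Perimeter = 15 + 7 + 17 + 5 + 26 = 70.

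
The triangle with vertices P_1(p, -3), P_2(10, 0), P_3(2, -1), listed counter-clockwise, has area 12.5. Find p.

Write out the shoelace sum; only the two edges meeting at P_1 involve p:
2·Area = [(2·(-3) − p·(-1)) + (p·0 − 10·(-3))] + -10
       = 1·p + 14 = 25
⇒ p = 11.

11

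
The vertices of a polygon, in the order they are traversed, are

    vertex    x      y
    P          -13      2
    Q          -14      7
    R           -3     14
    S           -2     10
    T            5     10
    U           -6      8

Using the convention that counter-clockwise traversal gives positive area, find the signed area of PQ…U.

-59

Apply the shoelace formula: 2A = Σ (x_i·y_{i+1} − x_{i+1}·y_i), indices taken mod 6.
Σ = (-63) + (-175) + (-2) + (-70) + (100) + (92) = -118
Signed area = Σ/2 = -59 (negative ⇒ clockwise traversal).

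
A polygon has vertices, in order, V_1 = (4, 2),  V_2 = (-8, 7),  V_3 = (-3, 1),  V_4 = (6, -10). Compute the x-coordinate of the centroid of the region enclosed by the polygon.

13/19

Apply Gauss's area formula. First the cross-terms c_i = x_i·y_{i+1} − x_{i+1}·y_i:
  44, 13, 24, 52  ⇒  2A = 133, A = 66.5.
Then Σ (x_i + x_{i+1})·c_i = 273, so x̄ = 273 / (6·66.5) = 13/19.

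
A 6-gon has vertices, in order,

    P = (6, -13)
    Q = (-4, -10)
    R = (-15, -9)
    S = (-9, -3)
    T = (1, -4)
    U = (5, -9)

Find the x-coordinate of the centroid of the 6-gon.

-813/223

Apply the surveyor's formula. First the cross-terms c_i = x_i·y_{i+1} − x_{i+1}·y_i:
  -112, -114, -36, 39, 11, -11  ⇒  2A = -223, A = -111.5.
Then Σ (x_i + x_{i+1})·c_i = 2439, so x̄ = 2439 / (6·(-111.5)) = -813/223.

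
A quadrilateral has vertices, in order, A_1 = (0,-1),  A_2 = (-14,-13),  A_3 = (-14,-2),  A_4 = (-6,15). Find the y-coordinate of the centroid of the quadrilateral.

37/144

Apply Gauss's area formula. First the cross-terms c_i = x_i·y_{i+1} − x_{i+1}·y_i:
  -14, -154, -222, 6  ⇒  2A = -384, A = -192.
Then Σ (y_i + y_{i+1})·c_i = -296, so ȳ = -296 / (6·(-192)) = 37/144.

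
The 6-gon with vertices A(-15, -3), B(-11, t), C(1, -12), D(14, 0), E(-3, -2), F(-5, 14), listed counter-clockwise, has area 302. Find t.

-12

Write out the shoelace sum; only the two edges meeting at B involve t:
2·Area = [((-15)·t − (-11)·(-3)) + ((-11)·(-12) − 1·t)] + 313
       = -16·t + 412 = 604
⇒ t = -12.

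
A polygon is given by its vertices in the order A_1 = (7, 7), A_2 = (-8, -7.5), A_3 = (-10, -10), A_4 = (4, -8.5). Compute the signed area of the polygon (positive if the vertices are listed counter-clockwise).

110.5

Apply the surveyor's formula: 2A = Σ (x_i·y_{i+1} − x_{i+1}·y_i), indices taken mod 4.
Cross-terms: 3.5, 5, 125, 87.5  ⇒  Σ = 221
Signed area = Σ/2 = 110.5 (positive ⇒ counter-clockwise traversal).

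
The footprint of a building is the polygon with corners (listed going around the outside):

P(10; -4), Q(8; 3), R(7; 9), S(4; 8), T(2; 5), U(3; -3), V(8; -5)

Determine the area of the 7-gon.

Apply the shoelace formula: 2A = Σ (x_i·y_{i+1} − x_{i+1}·y_i), indices taken mod 7.
Cross-terms: 62, 51, 20, 4, -21, 9, 18  ⇒  Σ = 143
Area = |Σ|/2 = 71.5.

71.5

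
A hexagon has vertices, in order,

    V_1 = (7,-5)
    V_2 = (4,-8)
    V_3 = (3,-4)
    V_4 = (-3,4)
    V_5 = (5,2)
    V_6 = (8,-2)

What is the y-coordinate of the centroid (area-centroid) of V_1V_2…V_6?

Apply the surveyor's formula. First the cross-terms c_i = x_i·y_{i+1} − x_{i+1}·y_i:
  -36, 8, 0, -26, -26, -26  ⇒  2A = -106, A = -53.
Then Σ (y_i + y_{i+1})·c_i = 398, so ȳ = 398 / (6·(-53)) = -199/159.

-199/159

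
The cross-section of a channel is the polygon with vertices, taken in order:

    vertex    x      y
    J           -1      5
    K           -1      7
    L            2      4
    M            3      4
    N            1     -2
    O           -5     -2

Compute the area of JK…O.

Apply Gauss's area formula: 2A = Σ (x_i·y_{i+1} − x_{i+1}·y_i), indices taken mod 6.
J→K: (-1)(7) − (-1)(5) = -2
K→L: (-1)(4) − (2)(7) = -18
L→M: (2)(4) − (3)(4) = -4
M→N: (3)(-2) − (1)(4) = -10
N→O: (1)(-2) − (-5)(-2) = -12
O→J: (-5)(5) − (-1)(-2) = -27
Σ = -73
Area = |Σ|/2 = 36.5.

36.5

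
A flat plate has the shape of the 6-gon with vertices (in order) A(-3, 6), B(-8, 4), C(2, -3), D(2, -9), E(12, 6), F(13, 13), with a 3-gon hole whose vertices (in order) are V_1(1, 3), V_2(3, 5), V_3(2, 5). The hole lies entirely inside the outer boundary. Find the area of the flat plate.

176.5

Outer boundary:
Σ = (36) + (16) + (-12) + (120) + (78) + (117) = 355
Area = |Σ|/2 = 177.5.
Hole:
Apply the surveyor's formula: 2A = Σ (x_i·y_{i+1} − x_{i+1}·y_i), indices taken mod 3.
Σ = (-4) + (5) + (1) = 2
Area = |Σ|/2 = 1.
Net area = 177.5 − 1 = 176.5.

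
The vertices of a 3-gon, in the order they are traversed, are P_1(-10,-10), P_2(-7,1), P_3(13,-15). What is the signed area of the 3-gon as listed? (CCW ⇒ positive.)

Apply the shoelace formula: 2A = Σ (x_i·y_{i+1} − x_{i+1}·y_i), indices taken mod 3.
Σ = (-80) + (92) + (-280) = -268
Signed area = Σ/2 = -134 (negative ⇒ clockwise traversal).

-134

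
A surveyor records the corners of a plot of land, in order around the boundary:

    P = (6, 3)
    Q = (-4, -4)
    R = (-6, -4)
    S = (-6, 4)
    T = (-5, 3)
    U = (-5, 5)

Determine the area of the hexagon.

Σ = (-12) + (-8) + (-48) + (2) + (-10) + (-45) = -121
Area = |Σ|/2 = 60.5.

60.5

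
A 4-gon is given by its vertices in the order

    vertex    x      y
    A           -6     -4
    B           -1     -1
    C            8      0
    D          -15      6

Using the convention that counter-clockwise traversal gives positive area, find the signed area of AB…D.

Σ = (2) + (8) + (48) + (96) = 154
Signed area = Σ/2 = 77 (positive ⇒ counter-clockwise traversal).

77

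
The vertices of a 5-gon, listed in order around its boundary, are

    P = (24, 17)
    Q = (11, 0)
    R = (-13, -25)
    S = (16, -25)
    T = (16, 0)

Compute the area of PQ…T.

P→Q: (24)(0) − (11)(17) = -187
Q→R: (11)(-25) − (-13)(0) = -275
R→S: (-13)(-25) − (16)(-25) = 725
S→T: (16)(0) − (16)(-25) = 400
T→P: (16)(17) − (24)(0) = 272
Σ = 935
Area = |Σ|/2 = 467.5.

467.5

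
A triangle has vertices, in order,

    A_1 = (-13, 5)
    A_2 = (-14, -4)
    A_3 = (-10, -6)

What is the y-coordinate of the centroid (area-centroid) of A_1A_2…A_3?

-5/3

Apply the surveyor's formula. First the cross-terms c_i = x_i·y_{i+1} − x_{i+1}·y_i:
  122, 44, -128  ⇒  2A = 38, A = 19.
Then Σ (y_i + y_{i+1})·c_i = -190, so ȳ = -190 / (6·19) = -5/3.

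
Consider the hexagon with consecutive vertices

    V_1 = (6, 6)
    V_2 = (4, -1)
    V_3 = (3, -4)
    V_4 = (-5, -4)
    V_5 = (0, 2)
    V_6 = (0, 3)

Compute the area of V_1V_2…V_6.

51.5

Apply Gauss's area formula: 2A = Σ (x_i·y_{i+1} − x_{i+1}·y_i), indices taken mod 6.
Cross-terms: -30, -13, -32, -10, 0, -18  ⇒  Σ = -103
Area = |Σ|/2 = 51.5.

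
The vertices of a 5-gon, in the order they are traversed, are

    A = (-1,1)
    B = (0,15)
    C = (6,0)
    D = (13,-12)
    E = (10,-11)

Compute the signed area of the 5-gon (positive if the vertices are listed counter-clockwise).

-100.5

Apply the shoelace (surveyor's) formula: 2A = Σ (x_i·y_{i+1} − x_{i+1}·y_i), indices taken mod 5.
A→B: (-1)(15) − (0)(1) = -15
B→C: (0)(0) − (6)(15) = -90
C→D: (6)(-12) − (13)(0) = -72
D→E: (13)(-11) − (10)(-12) = -23
E→A: (10)(1) − (-1)(-11) = -1
Σ = -201
Signed area = Σ/2 = -100.5 (negative ⇒ clockwise traversal).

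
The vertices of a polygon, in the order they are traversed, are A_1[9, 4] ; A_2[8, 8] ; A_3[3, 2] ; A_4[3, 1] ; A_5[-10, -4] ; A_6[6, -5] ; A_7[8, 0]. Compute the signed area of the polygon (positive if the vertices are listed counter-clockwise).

A_1→A_2: (9)(8) − (8)(4) = 40
A_2→A_3: (8)(2) − (3)(8) = -8
A_3→A_4: (3)(1) − (3)(2) = -3
A_4→A_5: (3)(-4) − (-10)(1) = -2
A_5→A_6: (-10)(-5) − (6)(-4) = 74
A_6→A_7: (6)(0) − (8)(-5) = 40
A_7→A_1: (8)(4) − (9)(0) = 32
Σ = 173
Signed area = Σ/2 = 86.5 (positive ⇒ counter-clockwise traversal).

86.5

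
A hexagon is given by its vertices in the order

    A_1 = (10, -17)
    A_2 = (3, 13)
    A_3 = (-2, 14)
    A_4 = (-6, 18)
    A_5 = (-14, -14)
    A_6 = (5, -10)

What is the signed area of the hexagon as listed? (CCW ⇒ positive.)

Apply Gauss's area formula: 2A = Σ (x_i·y_{i+1} − x_{i+1}·y_i), indices taken mod 6.
Σ = (181) + (68) + (48) + (336) + (210) + (15) = 858
Signed area = Σ/2 = 429 (positive ⇒ counter-clockwise traversal).

429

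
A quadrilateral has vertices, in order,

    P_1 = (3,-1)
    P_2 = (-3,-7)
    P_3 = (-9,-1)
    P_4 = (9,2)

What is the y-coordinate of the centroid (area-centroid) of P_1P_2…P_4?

-2

Apply the shoelace formula. First the cross-terms c_i = x_i·y_{i+1} − x_{i+1}·y_i:
  -24, -60, -9, -15  ⇒  2A = -108, A = -54.
Then Σ (y_i + y_{i+1})·c_i = 648, so ȳ = 648 / (6·(-54)) = -2.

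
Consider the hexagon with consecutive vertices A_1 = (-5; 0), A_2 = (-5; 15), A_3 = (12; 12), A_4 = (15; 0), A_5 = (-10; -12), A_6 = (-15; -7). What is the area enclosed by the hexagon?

Σ = (-75) + (-240) + (-180) + (-180) + (-110) + (-35) = -820
Area = |Σ|/2 = 410.

410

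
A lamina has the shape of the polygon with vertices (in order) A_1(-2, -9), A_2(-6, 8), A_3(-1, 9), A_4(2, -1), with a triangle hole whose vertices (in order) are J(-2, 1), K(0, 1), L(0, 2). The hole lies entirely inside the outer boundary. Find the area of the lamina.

Outer boundary:
Apply Gauss's area formula: 2A = Σ (x_i·y_{i+1} − x_{i+1}·y_i), indices taken mod 4.
Σ = (-70) + (-46) + (-17) + (-20) = -153
Area = |Σ|/2 = 76.5.
Hole:
Apply the shoelace (surveyor's) formula: 2A = Σ (x_i·y_{i+1} − x_{i+1}·y_i), indices taken mod 3.
J→K: (-2)(1) − (0)(1) = -2
K→L: (0)(2) − (0)(1) = 0
L→J: (0)(1) − (-2)(2) = 4
Σ = 2
Area = |Σ|/2 = 1.
Net area = 76.5 − 1 = 75.5.

75.5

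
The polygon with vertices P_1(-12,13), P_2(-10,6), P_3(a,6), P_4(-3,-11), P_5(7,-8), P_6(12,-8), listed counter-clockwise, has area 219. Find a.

The doubled signed area Σ (x_i y_{i+1} − x_{i+1} y_i) is linear in a.
With a=0 it equals 217; the coefficient of a is -17 (from the two edges through P_3).
So -17·a + 217 = 2·219 = 438 ⇒ a = -13.

-13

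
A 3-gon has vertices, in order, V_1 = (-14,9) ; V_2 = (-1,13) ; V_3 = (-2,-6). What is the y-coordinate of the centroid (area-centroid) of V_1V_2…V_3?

Apply the shoelace formula. First the cross-terms c_i = x_i·y_{i+1} − x_{i+1}·y_i:
  -173, 32, -102  ⇒  2A = -243, A = -121.5.
Then Σ (y_i + y_{i+1})·c_i = -3888, so ȳ = -3888 / (6·(-121.5)) = 16/3.

16/3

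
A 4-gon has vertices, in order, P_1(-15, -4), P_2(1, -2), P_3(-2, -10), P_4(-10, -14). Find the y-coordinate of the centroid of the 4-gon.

Apply the surveyor's formula. First the cross-terms c_i = x_i·y_{i+1} − x_{i+1}·y_i:
  34, -14, -72, -170  ⇒  2A = -222, A = -111.
Then Σ (y_i + y_{i+1})·c_i = 4752, so ȳ = 4752 / (6·(-111)) = -264/37.

-264/37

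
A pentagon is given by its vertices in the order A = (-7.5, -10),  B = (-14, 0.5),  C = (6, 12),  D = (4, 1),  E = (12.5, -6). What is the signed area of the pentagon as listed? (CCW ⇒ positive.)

Apply the shoelace (surveyor's) formula: 2A = Σ (x_i·y_{i+1} − x_{i+1}·y_i), indices taken mod 5.
Σ = (-143.75) + (-171) + (-42) + (-36.5) + (-170) = -563.25
Signed area = Σ/2 = -281.625 (negative ⇒ clockwise traversal).

-281.625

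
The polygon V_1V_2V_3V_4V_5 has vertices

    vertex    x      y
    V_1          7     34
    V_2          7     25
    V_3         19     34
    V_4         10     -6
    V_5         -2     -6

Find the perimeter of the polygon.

|V_1V_2| = √((0)² + (-9)²) = √81 = 9
|V_2V_3| = √((12)² + (9)²) = √225 = 15
|V_3V_4| = √((-9)² + (-40)²) = √1681 = 41
|V_4V_5| = √((-12)² + (0)²) = √144 = 12
|V_5V_1| = √((9)² + (40)²) = √1681 = 41
Perimeter = 9 + 15 + 41 + 12 + 41 = 118.

118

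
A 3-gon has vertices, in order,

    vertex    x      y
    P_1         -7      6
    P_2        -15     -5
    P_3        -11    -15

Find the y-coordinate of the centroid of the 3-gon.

Apply the surveyor's formula. First the cross-terms c_i = x_i·y_{i+1} − x_{i+1}·y_i:
  125, 170, -171  ⇒  2A = 124, A = 62.
Then Σ (y_i + y_{i+1})·c_i = -1736, so ȳ = -1736 / (6·62) = -14/3.

-14/3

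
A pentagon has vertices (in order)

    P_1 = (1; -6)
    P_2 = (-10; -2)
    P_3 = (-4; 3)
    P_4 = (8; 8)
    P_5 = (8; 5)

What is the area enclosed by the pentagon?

Apply the shoelace formula: 2A = Σ (x_i·y_{i+1} − x_{i+1}·y_i), indices taken mod 5.
Cross-terms: -62, -38, -56, -24, -53  ⇒  Σ = -233
Area = |Σ|/2 = 116.5.

116.5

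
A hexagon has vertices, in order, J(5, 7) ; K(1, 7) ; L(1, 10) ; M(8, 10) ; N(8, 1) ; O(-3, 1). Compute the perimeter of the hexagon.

44

|JK| = √((-4)² + (0)²) = √16 = 4
|KL| = √((0)² + (3)²) = √9 = 3
|LM| = √((7)² + (0)²) = √49 = 7
|MN| = √((0)² + (-9)²) = √81 = 9
|NO| = √((-11)² + (0)²) = √121 = 11
|OJ| = √((8)² + (6)²) = √100 = 10
Perimeter = 4 + 3 + 7 + 9 + 11 + 10 = 44.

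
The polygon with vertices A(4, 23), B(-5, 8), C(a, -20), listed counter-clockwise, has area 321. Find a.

Write out the shoelace sum; only the two edges meeting at C involve a:
2·Area = [((-5)·(-20) − a·8) + (a·23 − 4·(-20))] + 147
       = 15·a + 327 = 642
⇒ a = 21.

21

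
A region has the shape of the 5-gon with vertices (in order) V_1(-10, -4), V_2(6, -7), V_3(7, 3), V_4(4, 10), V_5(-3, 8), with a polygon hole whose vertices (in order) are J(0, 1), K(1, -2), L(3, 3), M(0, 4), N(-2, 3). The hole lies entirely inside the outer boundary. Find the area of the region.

173.5

Outer boundary:
Apply the shoelace formula: 2A = Σ (x_i·y_{i+1} − x_{i+1}·y_i), indices taken mod 5.
Σ = (94) + (67) + (58) + (62) + (92) = 373
Area = |Σ|/2 = 186.5.
Hole:
Apply the surveyor's formula: 2A = Σ (x_i·y_{i+1} − x_{i+1}·y_i), indices taken mod 5.
J→K: (0)(-2) − (1)(1) = -1
K→L: (1)(3) − (3)(-2) = 9
L→M: (3)(4) − (0)(3) = 12
M→N: (0)(3) − (-2)(4) = 8
N→J: (-2)(1) − (0)(3) = -2
Σ = 26
Area = |Σ|/2 = 13.
Net area = 186.5 − 13 = 173.5.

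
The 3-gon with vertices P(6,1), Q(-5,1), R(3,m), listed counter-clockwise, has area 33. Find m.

Write out the shoelace sum; only the two edges meeting at R involve m:
2·Area = [((-5)·m − 3·1) + (3·1 − 6·m)] + 11
       = -11·m + 11 = 66
⇒ m = -5.

-5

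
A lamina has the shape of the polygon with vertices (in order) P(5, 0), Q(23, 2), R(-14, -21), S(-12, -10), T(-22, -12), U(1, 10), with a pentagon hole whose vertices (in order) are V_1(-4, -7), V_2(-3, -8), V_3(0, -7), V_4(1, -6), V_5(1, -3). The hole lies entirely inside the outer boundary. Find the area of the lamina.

434

Outer boundary:
Σ = (10) + (-455) + (-112) + (-76) + (-208) + (-50) = -891
Area = |Σ|/2 = 445.5.
Hole:
Apply Gauss's area formula: 2A = Σ (x_i·y_{i+1} − x_{i+1}·y_i), indices taken mod 5.
Σ = (11) + (21) + (7) + (3) + (-19) = 23
Area = |Σ|/2 = 11.5.
Net area = 445.5 − 11.5 = 434.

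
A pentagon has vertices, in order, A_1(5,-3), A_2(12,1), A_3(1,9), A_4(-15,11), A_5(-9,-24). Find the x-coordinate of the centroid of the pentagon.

-578/135

Apply the shoelace (surveyor's) formula. First the cross-terms c_i = x_i·y_{i+1} − x_{i+1}·y_i:
  41, 107, 146, 459, 147  ⇒  2A = 900, A = 450.
Then Σ (x_i + x_{i+1})·c_i = -11560, so x̄ = -11560 / (6·450) = -578/135.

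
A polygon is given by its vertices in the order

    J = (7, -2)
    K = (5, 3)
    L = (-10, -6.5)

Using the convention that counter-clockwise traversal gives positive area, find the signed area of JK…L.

Cross-terms: 31, -2.5, 65.5  ⇒  Σ = 94
Signed area = Σ/2 = 47 (positive ⇒ counter-clockwise traversal).

47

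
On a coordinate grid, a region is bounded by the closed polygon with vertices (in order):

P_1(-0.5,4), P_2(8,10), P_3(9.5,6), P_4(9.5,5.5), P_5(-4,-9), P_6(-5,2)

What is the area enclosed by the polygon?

Apply the surveyor's formula: 2A = Σ (x_i·y_{i+1} − x_{i+1}·y_i), indices taken mod 6.
Σ = (-37) + (-47) + (-4.75) + (-63.5) + (-53) + (-19) = -224.25
Area = |Σ|/2 = 112.125.

112.125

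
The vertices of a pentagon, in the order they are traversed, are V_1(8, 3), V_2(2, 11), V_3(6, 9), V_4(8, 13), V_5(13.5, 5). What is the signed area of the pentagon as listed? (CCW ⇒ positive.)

Apply the surveyor's formula: 2A = Σ (x_i·y_{i+1} − x_{i+1}·y_i), indices taken mod 5.
Σ = (82) + (-48) + (6) + (-135.5) + (0.5) = -95
Signed area = Σ/2 = -47.5 (negative ⇒ clockwise traversal).

-47.5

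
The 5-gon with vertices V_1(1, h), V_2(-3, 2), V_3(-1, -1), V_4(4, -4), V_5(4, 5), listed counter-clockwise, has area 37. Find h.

4

The doubled signed area Σ (x_i y_{i+1} − x_{i+1} y_i) is linear in h.
With h=0 it equals 46; the coefficient of h is 7 (from the two edges through V_1).
So 7·h + 46 = 2·37 = 74 ⇒ h = 4.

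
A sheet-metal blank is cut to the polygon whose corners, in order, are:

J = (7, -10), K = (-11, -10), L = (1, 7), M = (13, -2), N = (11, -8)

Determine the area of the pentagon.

238

Apply the shoelace formula: 2A = Σ (x_i·y_{i+1} − x_{i+1}·y_i), indices taken mod 5.
J→K: (7)(-10) − (-11)(-10) = -180
K→L: (-11)(7) − (1)(-10) = -67
L→M: (1)(-2) − (13)(7) = -93
M→N: (13)(-8) − (11)(-2) = -82
N→J: (11)(-10) − (7)(-8) = -54
Σ = -476
Area = |Σ|/2 = 238.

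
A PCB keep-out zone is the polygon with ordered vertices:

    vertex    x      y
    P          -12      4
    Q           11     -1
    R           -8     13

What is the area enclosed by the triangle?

Apply the shoelace formula: 2A = Σ (x_i·y_{i+1} − x_{i+1}·y_i), indices taken mod 3.
Cross-terms: -32, 135, 124  ⇒  Σ = 227
Area = |Σ|/2 = 113.5.

113.5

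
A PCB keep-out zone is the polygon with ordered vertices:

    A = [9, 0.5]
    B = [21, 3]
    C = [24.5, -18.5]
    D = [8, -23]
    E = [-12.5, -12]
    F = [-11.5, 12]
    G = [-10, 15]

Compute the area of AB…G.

862.5

A→B: (9)(3) − (21)(0.5) = 16.5
B→C: (21)(-18.5) − (24.5)(3) = -462
C→D: (24.5)(-23) − (8)(-18.5) = -415.5
D→E: (8)(-12) − (-12.5)(-23) = -383.5
E→F: (-12.5)(12) − (-11.5)(-12) = -288
F→G: (-11.5)(15) − (-10)(12) = -52.5
G→A: (-10)(0.5) − (9)(15) = -140
Σ = -1725
Area = |Σ|/2 = 862.5.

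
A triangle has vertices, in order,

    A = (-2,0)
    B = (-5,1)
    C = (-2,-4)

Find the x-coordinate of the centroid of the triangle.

Apply Gauss's area formula. First the cross-terms c_i = x_i·y_{i+1} − x_{i+1}·y_i:
  -2, 22, -8  ⇒  2A = 12, A = 6.
Then Σ (x_i + x_{i+1})·c_i = -108, so x̄ = -108 / (6·6) = -3.

-3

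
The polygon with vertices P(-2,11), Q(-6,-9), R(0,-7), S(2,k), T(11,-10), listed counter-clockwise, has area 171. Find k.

Write out the shoelace sum; only the two edges meeting at S involve k:
2·Area = [(0·k − 2·(-7)) + (2·(-10) − 11·k)] + 227
       = -11·k + 221 = 342
⇒ k = -11.

-11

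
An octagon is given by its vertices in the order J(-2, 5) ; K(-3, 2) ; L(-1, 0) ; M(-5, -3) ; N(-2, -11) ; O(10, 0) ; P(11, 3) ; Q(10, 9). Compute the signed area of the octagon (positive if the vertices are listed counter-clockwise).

Apply the shoelace formula: 2A = Σ (x_i·y_{i+1} − x_{i+1}·y_i), indices taken mod 8.
Σ = (11) + (2) + (3) + (49) + (110) + (30) + (69) + (68) = 342
Signed area = Σ/2 = 171 (positive ⇒ counter-clockwise traversal).

171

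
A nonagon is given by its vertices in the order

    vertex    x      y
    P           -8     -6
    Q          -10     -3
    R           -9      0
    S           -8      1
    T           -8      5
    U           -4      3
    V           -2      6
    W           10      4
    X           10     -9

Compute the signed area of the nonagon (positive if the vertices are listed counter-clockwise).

-228

Apply the surveyor's formula: 2A = Σ (x_i·y_{i+1} − x_{i+1}·y_i), indices taken mod 9.
Σ = (-36) + (-27) + (-9) + (-32) + (-4) + (-18) + (-68) + (-130) + (-132) = -456
Signed area = Σ/2 = -228 (negative ⇒ clockwise traversal).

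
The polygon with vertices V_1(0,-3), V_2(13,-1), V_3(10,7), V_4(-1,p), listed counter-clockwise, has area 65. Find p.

Write out the shoelace sum; only the two edges meeting at V_4 involve p:
2·Area = [(10·p − (-1)·7) + ((-1)·(-3) − 0·p)] + 140
       = 10·p + 150 = 130
⇒ p = -2.

-2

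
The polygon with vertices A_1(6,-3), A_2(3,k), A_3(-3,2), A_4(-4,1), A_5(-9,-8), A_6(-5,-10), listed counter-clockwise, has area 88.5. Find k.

The doubled signed area Σ (x_i y_{i+1} − x_{i+1} y_i) is linear in k.
With k=0 it equals 186; the coefficient of k is 9 (from the two edges through A_2).
So 9·k + 186 = 2·88.5 = 177 ⇒ k = -1.

-1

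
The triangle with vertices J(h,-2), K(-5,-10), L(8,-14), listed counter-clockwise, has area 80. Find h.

9

Write out the shoelace sum; only the two edges meeting at J involve h:
2·Area = [(8·(-2) − h·(-14)) + (h·(-10) − (-5)·(-2))] + 150
       = 4·h + 124 = 160
⇒ h = 9.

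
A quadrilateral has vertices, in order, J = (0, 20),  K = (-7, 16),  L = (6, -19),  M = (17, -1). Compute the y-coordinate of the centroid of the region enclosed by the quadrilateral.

Apply the surveyor's formula. First the cross-terms c_i = x_i·y_{i+1} − x_{i+1}·y_i:
  140, 37, 317, 340  ⇒  2A = 834, A = 417.
Then Σ (y_i + y_{i+1})·c_i = 5049, so ȳ = 5049 / (6·417) = 561/278.

561/278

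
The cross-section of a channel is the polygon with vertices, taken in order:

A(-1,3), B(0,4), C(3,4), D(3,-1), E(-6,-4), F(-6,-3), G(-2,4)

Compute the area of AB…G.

43.5

Σ = (-4) + (-12) + (-15) + (-18) + (-6) + (-30) + (-2) = -87
Area = |Σ|/2 = 43.5.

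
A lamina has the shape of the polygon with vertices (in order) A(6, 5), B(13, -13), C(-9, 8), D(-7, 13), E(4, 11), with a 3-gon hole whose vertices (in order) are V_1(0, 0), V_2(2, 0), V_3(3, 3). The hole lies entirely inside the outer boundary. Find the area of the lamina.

193

Outer boundary:
Apply Gauss's area formula: 2A = Σ (x_i·y_{i+1} − x_{i+1}·y_i), indices taken mod 5.
Σ = (-143) + (-13) + (-61) + (-129) + (-46) = -392
Area = |Σ|/2 = 196.
Hole:
Σ = (0) + (6) + (0) = 6
Area = |Σ|/2 = 3.
Net area = 196 − 3 = 193.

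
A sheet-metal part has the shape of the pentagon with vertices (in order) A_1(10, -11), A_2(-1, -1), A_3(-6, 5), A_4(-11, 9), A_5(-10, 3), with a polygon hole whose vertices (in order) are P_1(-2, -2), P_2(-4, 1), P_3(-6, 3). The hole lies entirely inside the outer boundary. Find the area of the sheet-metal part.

Outer boundary:
Cross-terms: -21, -11, 1, 57, 80  ⇒  Σ = 106
Area = |Σ|/2 = 53.
Hole:
Apply the shoelace (surveyor's) formula: 2A = Σ (x_i·y_{i+1} − x_{i+1}·y_i), indices taken mod 3.
Cross-terms: -10, -6, 18  ⇒  Σ = 2
Area = |Σ|/2 = 1.
Net area = 53 − 1 = 52.

52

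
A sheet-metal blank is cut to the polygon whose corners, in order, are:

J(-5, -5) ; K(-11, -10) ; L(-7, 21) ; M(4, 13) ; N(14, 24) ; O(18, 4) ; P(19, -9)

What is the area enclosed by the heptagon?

Σ = (-5) + (-301) + (-175) + (-86) + (-376) + (-238) + (-140) = -1321
Area = |Σ|/2 = 660.5.

660.5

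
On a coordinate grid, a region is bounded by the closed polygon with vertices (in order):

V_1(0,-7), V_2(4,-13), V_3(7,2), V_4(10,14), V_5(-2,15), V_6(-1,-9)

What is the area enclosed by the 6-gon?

211.5

Apply the surveyor's formula: 2A = Σ (x_i·y_{i+1} − x_{i+1}·y_i), indices taken mod 6.
Σ = (28) + (99) + (78) + (178) + (33) + (7) = 423
Area = |Σ|/2 = 211.5.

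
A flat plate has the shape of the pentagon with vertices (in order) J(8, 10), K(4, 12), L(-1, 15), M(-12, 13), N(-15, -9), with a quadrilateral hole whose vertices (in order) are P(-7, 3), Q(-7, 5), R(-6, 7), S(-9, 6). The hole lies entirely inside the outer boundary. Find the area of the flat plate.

Outer boundary:
Apply Gauss's area formula: 2A = Σ (x_i·y_{i+1} − x_{i+1}·y_i), indices taken mod 5.
Σ = (56) + (72) + (167) + (303) + (-78) = 520
Area = |Σ|/2 = 260.
Hole:
Apply Gauss's area formula: 2A = Σ (x_i·y_{i+1} − x_{i+1}·y_i), indices taken mod 4.
Σ = (-14) + (-19) + (27) + (15) = 9
Area = |Σ|/2 = 4.5.
Net area = 260 − 4.5 = 255.5.

255.5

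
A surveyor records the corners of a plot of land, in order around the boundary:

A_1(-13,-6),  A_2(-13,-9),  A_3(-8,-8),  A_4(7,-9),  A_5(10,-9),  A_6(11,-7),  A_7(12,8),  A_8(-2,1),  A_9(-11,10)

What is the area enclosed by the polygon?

321

Apply the shoelace formula: 2A = Σ (x_i·y_{i+1} − x_{i+1}·y_i), indices taken mod 9.
A_1→A_2: (-13)(-9) − (-13)(-6) = 39
A_2→A_3: (-13)(-8) − (-8)(-9) = 32
A_3→A_4: (-8)(-9) − (7)(-8) = 128
A_4→A_5: (7)(-9) − (10)(-9) = 27
A_5→A_6: (10)(-7) − (11)(-9) = 29
A_6→A_7: (11)(8) − (12)(-7) = 172
A_7→A_8: (12)(1) − (-2)(8) = 28
A_8→A_9: (-2)(10) − (-11)(1) = -9
A_9→A_1: (-11)(-6) − (-13)(10) = 196
Σ = 642
Area = |Σ|/2 = 321.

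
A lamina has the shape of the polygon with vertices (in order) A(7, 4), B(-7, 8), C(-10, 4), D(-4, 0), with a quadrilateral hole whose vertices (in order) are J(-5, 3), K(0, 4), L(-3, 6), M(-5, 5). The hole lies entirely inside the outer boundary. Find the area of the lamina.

Outer boundary:
Apply the shoelace (surveyor's) formula: 2A = Σ (x_i·y_{i+1} − x_{i+1}·y_i), indices taken mod 4.
A→B: (7)(8) − (-7)(4) = 84
B→C: (-7)(4) − (-10)(8) = 52
C→D: (-10)(0) − (-4)(4) = 16
D→A: (-4)(4) − (7)(0) = -16
Σ = 136
Area = |Σ|/2 = 68.
Hole:
Apply Gauss's area formula: 2A = Σ (x_i·y_{i+1} − x_{i+1}·y_i), indices taken mod 4.
Σ = (-20) + (12) + (15) + (10) = 17
Area = |Σ|/2 = 8.5.
Net area = 68 − 8.5 = 59.5.

59.5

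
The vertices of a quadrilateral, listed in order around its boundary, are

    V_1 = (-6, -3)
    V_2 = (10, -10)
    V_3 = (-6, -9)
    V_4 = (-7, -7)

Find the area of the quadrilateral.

51

Σ = (90) + (-150) + (-21) + (-21) = -102
Area = |Σ|/2 = 51.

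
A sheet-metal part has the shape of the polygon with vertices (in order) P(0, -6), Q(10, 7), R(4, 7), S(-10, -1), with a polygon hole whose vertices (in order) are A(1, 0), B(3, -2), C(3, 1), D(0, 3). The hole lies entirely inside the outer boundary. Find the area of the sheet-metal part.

107.5

Outer boundary:
Apply the shoelace formula: 2A = Σ (x_i·y_{i+1} − x_{i+1}·y_i), indices taken mod 4.
Cross-terms: 60, 42, 66, 60  ⇒  Σ = 228
Area = |Σ|/2 = 114.
Hole:
Σ = (-2) + (9) + (9) + (-3) = 13
Area = |Σ|/2 = 6.5.
Net area = 114 − 6.5 = 107.5.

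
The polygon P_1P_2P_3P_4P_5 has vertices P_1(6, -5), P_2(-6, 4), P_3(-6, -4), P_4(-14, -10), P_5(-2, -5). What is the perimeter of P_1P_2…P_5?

54

|P_1P_2| = √((-12)² + (9)²) = √225 = 15
|P_2P_3| = √((0)² + (-8)²) = √64 = 8
|P_3P_4| = √((-8)² + (-6)²) = √100 = 10
|P_4P_5| = √((12)² + (5)²) = √169 = 13
|P_5P_1| = √((8)² + (0)²) = √64 = 8
Perimeter = 15 + 8 + 10 + 13 + 8 = 54.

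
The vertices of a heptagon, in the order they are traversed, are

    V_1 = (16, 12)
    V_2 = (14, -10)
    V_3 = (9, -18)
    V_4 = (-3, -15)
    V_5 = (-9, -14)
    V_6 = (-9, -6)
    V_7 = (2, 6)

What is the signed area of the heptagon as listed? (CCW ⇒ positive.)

-479

Apply the shoelace (surveyor's) formula: 2A = Σ (x_i·y_{i+1} − x_{i+1}·y_i), indices taken mod 7.
Cross-terms: -328, -162, -189, -93, -72, -42, -72  ⇒  Σ = -958
Signed area = Σ/2 = -479 (negative ⇒ clockwise traversal).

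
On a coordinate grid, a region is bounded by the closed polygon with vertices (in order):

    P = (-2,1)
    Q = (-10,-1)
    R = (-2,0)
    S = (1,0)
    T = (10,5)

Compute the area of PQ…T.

17.5

Apply the surveyor's formula: 2A = Σ (x_i·y_{i+1} − x_{i+1}·y_i), indices taken mod 5.
Cross-terms: 12, -2, 0, 5, 20  ⇒  Σ = 35
Area = |Σ|/2 = 17.5.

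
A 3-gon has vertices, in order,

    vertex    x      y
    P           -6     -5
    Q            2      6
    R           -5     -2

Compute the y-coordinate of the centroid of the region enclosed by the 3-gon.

-1/3

Apply the surveyor's formula. First the cross-terms c_i = x_i·y_{i+1} − x_{i+1}·y_i:
  -26, 26, 13  ⇒  2A = 13, A = 6.5.
Then Σ (y_i + y_{i+1})·c_i = -13, so ȳ = -13 / (6·6.5) = -1/3.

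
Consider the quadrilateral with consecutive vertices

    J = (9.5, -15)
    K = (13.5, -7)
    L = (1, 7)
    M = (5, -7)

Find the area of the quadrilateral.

93.5

J→K: (9.5)(-7) − (13.5)(-15) = 136
K→L: (13.5)(7) − (1)(-7) = 101.5
L→M: (1)(-7) − (5)(7) = -42
M→J: (5)(-15) − (9.5)(-7) = -8.5
Σ = 187
Area = |Σ|/2 = 93.5.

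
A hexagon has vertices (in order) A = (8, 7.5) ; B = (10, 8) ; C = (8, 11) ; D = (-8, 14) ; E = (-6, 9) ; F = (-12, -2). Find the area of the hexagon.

146.5

Σ = (-11) + (46) + (200) + (12) + (120) + (-74) = 293
Area = |Σ|/2 = 146.5.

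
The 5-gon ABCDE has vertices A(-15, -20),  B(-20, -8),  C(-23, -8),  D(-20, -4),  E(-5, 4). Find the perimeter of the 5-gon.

|AB| = √((-5)² + (12)²) = √169 = 13
|BC| = √((-3)² + (0)²) = √9 = 3
|CD| = √((3)² + (4)²) = √25 = 5
|DE| = √((15)² + (8)²) = √289 = 17
|EA| = √((-10)² + (-24)²) = √676 = 26
Perimeter = 13 + 3 + 5 + 17 + 26 = 64.

64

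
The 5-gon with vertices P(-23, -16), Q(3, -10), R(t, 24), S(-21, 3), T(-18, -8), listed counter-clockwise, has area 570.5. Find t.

-3

The doubled signed area Σ (x_i y_{i+1} − x_{i+1} y_i) is linear in t.
With t=0 it equals 1180; the coefficient of t is 13 (from the two edges through R).
So 13·t + 1180 = 2·570.5 = 1141 ⇒ t = -3.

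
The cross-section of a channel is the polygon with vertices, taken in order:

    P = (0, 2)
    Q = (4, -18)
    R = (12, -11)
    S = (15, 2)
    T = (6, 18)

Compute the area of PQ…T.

311.5

Cross-terms: -8, 172, 189, 258, 12  ⇒  Σ = 623
Area = |Σ|/2 = 311.5.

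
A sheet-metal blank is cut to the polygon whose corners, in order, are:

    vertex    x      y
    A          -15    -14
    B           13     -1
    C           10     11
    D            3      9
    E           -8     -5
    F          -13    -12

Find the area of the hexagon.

Σ = (197) + (153) + (57) + (57) + (31) + (2) = 497
Area = |Σ|/2 = 248.5.

248.5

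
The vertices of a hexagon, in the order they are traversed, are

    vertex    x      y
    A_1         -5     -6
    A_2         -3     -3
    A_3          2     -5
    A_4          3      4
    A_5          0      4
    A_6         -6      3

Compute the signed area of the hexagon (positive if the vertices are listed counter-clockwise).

64

Cross-terms: -3, 21, 23, 12, 24, 51  ⇒  Σ = 128
Signed area = Σ/2 = 64 (positive ⇒ counter-clockwise traversal).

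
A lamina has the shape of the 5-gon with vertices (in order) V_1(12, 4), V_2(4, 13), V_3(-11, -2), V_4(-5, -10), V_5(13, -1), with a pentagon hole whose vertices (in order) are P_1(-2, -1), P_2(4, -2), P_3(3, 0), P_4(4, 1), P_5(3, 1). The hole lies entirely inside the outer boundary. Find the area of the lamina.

Outer boundary:
Apply the shoelace formula: 2A = Σ (x_i·y_{i+1} − x_{i+1}·y_i), indices taken mod 5.
Σ = (140) + (135) + (100) + (135) + (64) = 574
Area = |Σ|/2 = 287.
Hole:
Apply Gauss's area formula: 2A = Σ (x_i·y_{i+1} − x_{i+1}·y_i), indices taken mod 5.
Σ = (8) + (6) + (3) + (1) + (-1) = 17
Area = |Σ|/2 = 8.5.
Net area = 287 − 8.5 = 278.5.

278.5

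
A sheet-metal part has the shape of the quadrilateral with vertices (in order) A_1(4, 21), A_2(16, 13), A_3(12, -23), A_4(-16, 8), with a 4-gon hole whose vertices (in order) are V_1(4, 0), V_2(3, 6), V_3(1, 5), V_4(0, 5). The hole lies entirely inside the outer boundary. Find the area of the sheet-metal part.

715

Outer boundary:
Apply the surveyor's formula: 2A = Σ (x_i·y_{i+1} − x_{i+1}·y_i), indices taken mod 4.
Σ = (-284) + (-524) + (-272) + (-368) = -1448
Area = |Σ|/2 = 724.
Hole:
Apply the surveyor's formula: 2A = Σ (x_i·y_{i+1} − x_{i+1}·y_i), indices taken mod 4.
Σ = (24) + (9) + (5) + (-20) = 18
Area = |Σ|/2 = 9.
Net area = 724 − 9 = 715.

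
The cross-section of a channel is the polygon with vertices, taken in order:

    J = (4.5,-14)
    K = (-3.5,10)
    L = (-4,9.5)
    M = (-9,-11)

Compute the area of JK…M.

Σ = (-4) + (6.75) + (129.5) + (175.5) = 307.75
Area = |Σ|/2 = 153.875.

153.875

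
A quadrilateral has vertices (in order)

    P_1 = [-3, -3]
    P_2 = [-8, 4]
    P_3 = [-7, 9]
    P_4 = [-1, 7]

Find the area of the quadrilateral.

Apply the shoelace formula: 2A = Σ (x_i·y_{i+1} − x_{i+1}·y_i), indices taken mod 4.
P_1→P_2: (-3)(4) − (-8)(-3) = -36
P_2→P_3: (-8)(9) − (-7)(4) = -44
P_3→P_4: (-7)(7) − (-1)(9) = -40
P_4→P_1: (-1)(-3) − (-3)(7) = 24
Σ = -96
Area = |Σ|/2 = 48.

48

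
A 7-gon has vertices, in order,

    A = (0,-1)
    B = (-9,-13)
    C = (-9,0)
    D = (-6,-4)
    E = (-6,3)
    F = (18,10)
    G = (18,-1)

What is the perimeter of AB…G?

|AB| = √((-9)² + (-12)²) = √225 = 15
|BC| = √((0)² + (13)²) = √169 = 13
|CD| = √((3)² + (-4)²) = √25 = 5
|DE| = √((0)² + (7)²) = √49 = 7
|EF| = √((24)² + (7)²) = √625 = 25
|FG| = √((0)² + (-11)²) = √121 = 11
|GA| = √((-18)² + (0)²) = √324 = 18
Perimeter = 15 + 13 + 5 + 7 + 25 + 11 + 18 = 94.

94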